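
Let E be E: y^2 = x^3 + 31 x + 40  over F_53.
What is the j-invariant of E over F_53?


Delta = -16(4 a^3 + 27 b^2) mod 53 = 24
-1728 * (4 a)^3 = -1728 * (4*31)^3 mod 53 = 42
j = 42 * 24^(-1) mod 53 = 15

j = 15 (mod 53)


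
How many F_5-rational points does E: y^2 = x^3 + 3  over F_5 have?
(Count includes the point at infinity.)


For each x in F_5, count y with y^2 = x^3 + 0 x + 3 mod 5:
  x = 1: RHS = 4, y in [2, 3]  -> 2 point(s)
  x = 2: RHS = 1, y in [1, 4]  -> 2 point(s)
  x = 3: RHS = 0, y in [0]  -> 1 point(s)
Affine points: 5. Add the point at infinity: total = 6.

#E(F_5) = 6


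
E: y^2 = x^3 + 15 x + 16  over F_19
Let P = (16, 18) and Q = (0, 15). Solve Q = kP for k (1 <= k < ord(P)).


Enumerate multiples of P until we hit Q = (0, 15):
  1P = (16, 18)
  2P = (10, 8)
  3P = (0, 15)
Match found at i = 3.

k = 3


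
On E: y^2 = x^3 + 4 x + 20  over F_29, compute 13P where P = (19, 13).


k = 13 = 1101_2 (binary, LSB first: 1011)
Double-and-add from P = (19, 13):
  bit 0 = 1: acc = O + (19, 13) = (19, 13)
  bit 1 = 0: acc unchanged = (19, 13)
  bit 2 = 1: acc = (19, 13) + (10, 25) = (5, 7)
  bit 3 = 1: acc = (5, 7) + (3, 28) = (8, 10)

13P = (8, 10)


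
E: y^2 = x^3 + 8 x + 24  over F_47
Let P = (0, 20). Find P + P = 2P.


Doubling: s = (3 x1^2 + a) / (2 y1)
s = (3*0^2 + 8) / (2*20) mod 47 = 19
x3 = s^2 - 2 x1 mod 47 = 19^2 - 2*0 = 32
y3 = s (x1 - x3) - y1 mod 47 = 19 * (0 - 32) - 20 = 30

2P = (32, 30)


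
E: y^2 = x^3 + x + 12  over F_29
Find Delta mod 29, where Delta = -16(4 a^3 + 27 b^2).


4 a^3 + 27 b^2 = 4*1^3 + 27*12^2 = 4 + 3888 = 3892
Delta = -16 * (3892) = -62272
Delta mod 29 = 20

Delta = 20 (mod 29)


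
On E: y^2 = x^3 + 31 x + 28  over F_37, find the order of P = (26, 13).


Compute successive multiples of P until we hit O:
  1P = (26, 13)
  2P = (13, 36)
  3P = (32, 9)
  4P = (0, 19)
  5P = (22, 6)
  6P = (36, 25)
  7P = (9, 0)
  8P = (36, 12)
  ... (continuing to 14P)
  14P = O

ord(P) = 14


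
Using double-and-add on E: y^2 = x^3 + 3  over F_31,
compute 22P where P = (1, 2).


k = 22 = 10110_2 (binary, LSB first: 01101)
Double-and-add from P = (1, 2):
  bit 0 = 0: acc unchanged = O
  bit 1 = 1: acc = O + (16, 10) = (16, 10)
  bit 2 = 1: acc = (16, 10) + (24, 30) = (5, 2)
  bit 3 = 0: acc unchanged = (5, 2)
  bit 4 = 1: acc = (5, 2) + (7, 6) = (23, 24)

22P = (23, 24)


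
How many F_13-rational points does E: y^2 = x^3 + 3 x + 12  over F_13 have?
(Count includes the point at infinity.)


For each x in F_13, count y with y^2 = x^3 + 3 x + 12 mod 13:
  x = 0: RHS = 12, y in [5, 8]  -> 2 point(s)
  x = 1: RHS = 3, y in [4, 9]  -> 2 point(s)
  x = 2: RHS = 0, y in [0]  -> 1 point(s)
  x = 3: RHS = 9, y in [3, 10]  -> 2 point(s)
  x = 4: RHS = 10, y in [6, 7]  -> 2 point(s)
  x = 5: RHS = 9, y in [3, 10]  -> 2 point(s)
  x = 6: RHS = 12, y in [5, 8]  -> 2 point(s)
  x = 7: RHS = 12, y in [5, 8]  -> 2 point(s)
  x = 9: RHS = 1, y in [1, 12]  -> 2 point(s)
Affine points: 17. Add the point at infinity: total = 18.

#E(F_13) = 18


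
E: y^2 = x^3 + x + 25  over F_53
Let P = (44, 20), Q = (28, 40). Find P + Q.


P != Q, so use the chord formula.
s = (y2 - y1) / (x2 - x1) = (20) / (37) mod 53 = 12
x3 = s^2 - x1 - x2 mod 53 = 12^2 - 44 - 28 = 19
y3 = s (x1 - x3) - y1 mod 53 = 12 * (44 - 19) - 20 = 15

P + Q = (19, 15)


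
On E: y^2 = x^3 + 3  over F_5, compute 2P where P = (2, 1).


Doubling: s = (3 x1^2 + a) / (2 y1)
s = (3*2^2 + 0) / (2*1) mod 5 = 1
x3 = s^2 - 2 x1 mod 5 = 1^2 - 2*2 = 2
y3 = s (x1 - x3) - y1 mod 5 = 1 * (2 - 2) - 1 = 4

2P = (2, 4)


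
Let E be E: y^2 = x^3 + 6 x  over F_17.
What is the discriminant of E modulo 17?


4 a^3 + 27 b^2 = 4*6^3 + 27*0^2 = 864 + 0 = 864
Delta = -16 * (864) = -13824
Delta mod 17 = 14

Delta = 14 (mod 17)


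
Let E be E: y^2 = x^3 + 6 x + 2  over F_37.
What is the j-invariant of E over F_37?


Delta = -16(4 a^3 + 27 b^2) mod 37 = 25
-1728 * (4 a)^3 = -1728 * (4*6)^3 mod 37 = 31
j = 31 * 25^(-1) mod 37 = 19

j = 19 (mod 37)


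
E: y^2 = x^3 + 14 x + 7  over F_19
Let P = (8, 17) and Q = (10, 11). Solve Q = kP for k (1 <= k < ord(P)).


Enumerate multiples of P until we hit Q = (10, 11):
  1P = (8, 17)
  2P = (0, 8)
  3P = (9, 8)
  4P = (7, 12)
  5P = (10, 11)
Match found at i = 5.

k = 5


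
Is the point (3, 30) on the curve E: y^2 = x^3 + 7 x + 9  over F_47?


Check whether y^2 = x^3 + 7 x + 9 (mod 47) for (x, y) = (3, 30).
LHS: y^2 = 30^2 mod 47 = 7
RHS: x^3 + 7 x + 9 = 3^3 + 7*3 + 9 mod 47 = 10
LHS != RHS

No, not on the curve


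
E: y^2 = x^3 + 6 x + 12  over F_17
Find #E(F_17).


For each x in F_17, count y with y^2 = x^3 + 6 x + 12 mod 17:
  x = 1: RHS = 2, y in [6, 11]  -> 2 point(s)
  x = 2: RHS = 15, y in [7, 10]  -> 2 point(s)
  x = 4: RHS = 15, y in [7, 10]  -> 2 point(s)
  x = 6: RHS = 9, y in [3, 14]  -> 2 point(s)
  x = 9: RHS = 13, y in [8, 9]  -> 2 point(s)
  x = 10: RHS = 1, y in [1, 16]  -> 2 point(s)
  x = 11: RHS = 15, y in [7, 10]  -> 2 point(s)
  x = 13: RHS = 9, y in [3, 14]  -> 2 point(s)
  x = 14: RHS = 1, y in [1, 16]  -> 2 point(s)
  x = 15: RHS = 9, y in [3, 14]  -> 2 point(s)
Affine points: 20. Add the point at infinity: total = 21.

#E(F_17) = 21


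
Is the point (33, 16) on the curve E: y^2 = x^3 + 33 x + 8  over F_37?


Check whether y^2 = x^3 + 33 x + 8 (mod 37) for (x, y) = (33, 16).
LHS: y^2 = 16^2 mod 37 = 34
RHS: x^3 + 33 x + 8 = 33^3 + 33*33 + 8 mod 37 = 34
LHS = RHS

Yes, on the curve


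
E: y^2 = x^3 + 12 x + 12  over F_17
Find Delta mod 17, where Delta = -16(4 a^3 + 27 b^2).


4 a^3 + 27 b^2 = 4*12^3 + 27*12^2 = 6912 + 3888 = 10800
Delta = -16 * (10800) = -172800
Delta mod 17 = 5

Delta = 5 (mod 17)


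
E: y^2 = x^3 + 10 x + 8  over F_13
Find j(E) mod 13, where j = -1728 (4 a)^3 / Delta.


Delta = -16(4 a^3 + 27 b^2) mod 13 = 2
-1728 * (4 a)^3 = -1728 * (4*10)^3 mod 13 = 1
j = 1 * 2^(-1) mod 13 = 7

j = 7 (mod 13)


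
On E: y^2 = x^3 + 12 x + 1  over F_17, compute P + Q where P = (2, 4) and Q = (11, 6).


P != Q, so use the chord formula.
s = (y2 - y1) / (x2 - x1) = (2) / (9) mod 17 = 4
x3 = s^2 - x1 - x2 mod 17 = 4^2 - 2 - 11 = 3
y3 = s (x1 - x3) - y1 mod 17 = 4 * (2 - 3) - 4 = 9

P + Q = (3, 9)


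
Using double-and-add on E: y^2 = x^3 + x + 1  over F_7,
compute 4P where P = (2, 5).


k = 4 = 100_2 (binary, LSB first: 001)
Double-and-add from P = (2, 5):
  bit 0 = 0: acc unchanged = O
  bit 1 = 0: acc unchanged = O
  bit 2 = 1: acc = O + (2, 2) = (2, 2)

4P = (2, 2)


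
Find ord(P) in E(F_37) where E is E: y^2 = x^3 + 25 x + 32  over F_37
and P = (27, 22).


Compute successive multiples of P until we hit O:
  1P = (27, 22)
  2P = (13, 36)
  3P = (35, 23)
  4P = (23, 34)
  5P = (33, 33)
  6P = (4, 14)
  7P = (32, 2)
  8P = (31, 31)
  ... (continuing to 37P)
  37P = O

ord(P) = 37


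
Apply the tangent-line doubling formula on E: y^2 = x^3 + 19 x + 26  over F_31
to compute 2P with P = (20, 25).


Doubling: s = (3 x1^2 + a) / (2 y1)
s = (3*20^2 + 19) / (2*25) mod 31 = 25
x3 = s^2 - 2 x1 mod 31 = 25^2 - 2*20 = 27
y3 = s (x1 - x3) - y1 mod 31 = 25 * (20 - 27) - 25 = 17

2P = (27, 17)


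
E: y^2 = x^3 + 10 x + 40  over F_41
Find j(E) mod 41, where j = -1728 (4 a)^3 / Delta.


Delta = -16(4 a^3 + 27 b^2) mod 41 = 20
-1728 * (4 a)^3 = -1728 * (4*10)^3 mod 41 = 6
j = 6 * 20^(-1) mod 41 = 29

j = 29 (mod 41)


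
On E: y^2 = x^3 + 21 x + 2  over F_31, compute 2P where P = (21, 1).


Doubling: s = (3 x1^2 + a) / (2 y1)
s = (3*21^2 + 21) / (2*1) mod 31 = 21
x3 = s^2 - 2 x1 mod 31 = 21^2 - 2*21 = 27
y3 = s (x1 - x3) - y1 mod 31 = 21 * (21 - 27) - 1 = 28

2P = (27, 28)


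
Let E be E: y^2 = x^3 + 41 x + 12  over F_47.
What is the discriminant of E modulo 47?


4 a^3 + 27 b^2 = 4*41^3 + 27*12^2 = 275684 + 3888 = 279572
Delta = -16 * (279572) = -4473152
Delta mod 47 = 26

Delta = 26 (mod 47)


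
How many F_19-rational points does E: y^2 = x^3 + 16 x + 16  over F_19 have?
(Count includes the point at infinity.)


For each x in F_19, count y with y^2 = x^3 + 16 x + 16 mod 19:
  x = 0: RHS = 16, y in [4, 15]  -> 2 point(s)
  x = 4: RHS = 11, y in [7, 12]  -> 2 point(s)
  x = 6: RHS = 5, y in [9, 10]  -> 2 point(s)
  x = 10: RHS = 17, y in [6, 13]  -> 2 point(s)
  x = 12: RHS = 17, y in [6, 13]  -> 2 point(s)
  x = 14: RHS = 1, y in [1, 18]  -> 2 point(s)
  x = 16: RHS = 17, y in [6, 13]  -> 2 point(s)
Affine points: 14. Add the point at infinity: total = 15.

#E(F_19) = 15


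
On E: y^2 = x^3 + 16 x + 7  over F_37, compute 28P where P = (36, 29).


k = 28 = 11100_2 (binary, LSB first: 00111)
Double-and-add from P = (36, 29):
  bit 0 = 0: acc unchanged = O
  bit 1 = 0: acc unchanged = O
  bit 2 = 1: acc = O + (17, 30) = (17, 30)
  bit 3 = 1: acc = (17, 30) + (12, 22) = (15, 25)
  bit 4 = 1: acc = (15, 25) + (2, 26) = (13, 9)

28P = (13, 9)


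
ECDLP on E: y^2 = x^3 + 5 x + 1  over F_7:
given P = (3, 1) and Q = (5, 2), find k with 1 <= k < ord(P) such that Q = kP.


Enumerate multiples of P until we hit Q = (5, 2):
  1P = (3, 1)
  2P = (5, 2)
Match found at i = 2.

k = 2


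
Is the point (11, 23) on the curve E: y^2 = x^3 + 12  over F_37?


Check whether y^2 = x^3 + 0 x + 12 (mod 37) for (x, y) = (11, 23).
LHS: y^2 = 23^2 mod 37 = 11
RHS: x^3 + 0 x + 12 = 11^3 + 0*11 + 12 mod 37 = 11
LHS = RHS

Yes, on the curve


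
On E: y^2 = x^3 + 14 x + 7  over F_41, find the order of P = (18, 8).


Compute successive multiples of P until we hit O:
  1P = (18, 8)
  2P = (30, 11)
  3P = (11, 4)
  4P = (14, 6)
  5P = (40, 22)
  6P = (20, 28)
  7P = (21, 3)
  8P = (23, 14)
  ... (continuing to 47P)
  47P = O

ord(P) = 47


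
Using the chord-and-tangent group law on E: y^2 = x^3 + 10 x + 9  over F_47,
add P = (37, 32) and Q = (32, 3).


P != Q, so use the chord formula.
s = (y2 - y1) / (x2 - x1) = (18) / (42) mod 47 = 34
x3 = s^2 - x1 - x2 mod 47 = 34^2 - 37 - 32 = 6
y3 = s (x1 - x3) - y1 mod 47 = 34 * (37 - 6) - 32 = 35

P + Q = (6, 35)


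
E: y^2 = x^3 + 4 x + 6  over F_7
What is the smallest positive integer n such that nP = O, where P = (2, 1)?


Compute successive multiples of P until we hit O:
  1P = (2, 1)
  2P = (4, 4)
  3P = (5, 5)
  4P = (1, 5)
  5P = (6, 1)
  6P = (6, 6)
  7P = (1, 2)
  8P = (5, 2)
  ... (continuing to 11P)
  11P = O

ord(P) = 11


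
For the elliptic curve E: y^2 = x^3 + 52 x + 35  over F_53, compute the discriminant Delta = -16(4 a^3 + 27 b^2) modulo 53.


4 a^3 + 27 b^2 = 4*52^3 + 27*35^2 = 562432 + 33075 = 595507
Delta = -16 * (595507) = -9528112
Delta mod 53 = 16

Delta = 16 (mod 53)


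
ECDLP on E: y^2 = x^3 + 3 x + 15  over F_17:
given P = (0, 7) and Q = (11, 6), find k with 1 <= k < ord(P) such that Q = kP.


Enumerate multiples of P until we hit Q = (11, 6):
  1P = (0, 7)
  2P = (1, 11)
  3P = (15, 1)
  4P = (11, 11)
  5P = (14, 8)
  6P = (5, 6)
  7P = (10, 12)
  8P = (3, 0)
  9P = (10, 5)
  10P = (5, 11)
  11P = (14, 9)
  12P = (11, 6)
Match found at i = 12.

k = 12


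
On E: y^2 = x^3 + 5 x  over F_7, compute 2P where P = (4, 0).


k = 2 = 10_2 (binary, LSB first: 01)
Double-and-add from P = (4, 0):
  bit 0 = 0: acc unchanged = O
  bit 1 = 1: acc = O + O = O

2P = O


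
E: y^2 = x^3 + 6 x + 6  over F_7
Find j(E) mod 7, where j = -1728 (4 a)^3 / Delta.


Delta = -16(4 a^3 + 27 b^2) mod 7 = 3
-1728 * (4 a)^3 = -1728 * (4*6)^3 mod 7 = 6
j = 6 * 3^(-1) mod 7 = 2

j = 2 (mod 7)


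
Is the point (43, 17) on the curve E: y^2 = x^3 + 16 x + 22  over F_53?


Check whether y^2 = x^3 + 16 x + 22 (mod 53) for (x, y) = (43, 17).
LHS: y^2 = 17^2 mod 53 = 24
RHS: x^3 + 16 x + 22 = 43^3 + 16*43 + 22 mod 53 = 28
LHS != RHS

No, not on the curve


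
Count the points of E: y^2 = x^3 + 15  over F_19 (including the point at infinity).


For each x in F_19, count y with y^2 = x^3 + 0 x + 15 mod 19:
  x = 1: RHS = 16, y in [4, 15]  -> 2 point(s)
  x = 2: RHS = 4, y in [2, 17]  -> 2 point(s)
  x = 3: RHS = 4, y in [2, 17]  -> 2 point(s)
  x = 5: RHS = 7, y in [8, 11]  -> 2 point(s)
  x = 7: RHS = 16, y in [4, 15]  -> 2 point(s)
  x = 11: RHS = 16, y in [4, 15]  -> 2 point(s)
  x = 14: RHS = 4, y in [2, 17]  -> 2 point(s)
  x = 16: RHS = 7, y in [8, 11]  -> 2 point(s)
  x = 17: RHS = 7, y in [8, 11]  -> 2 point(s)
Affine points: 18. Add the point at infinity: total = 19.

#E(F_19) = 19


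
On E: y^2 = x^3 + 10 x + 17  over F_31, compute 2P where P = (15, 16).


Doubling: s = (3 x1^2 + a) / (2 y1)
s = (3*15^2 + 10) / (2*16) mod 31 = 3
x3 = s^2 - 2 x1 mod 31 = 3^2 - 2*15 = 10
y3 = s (x1 - x3) - y1 mod 31 = 3 * (15 - 10) - 16 = 30

2P = (10, 30)


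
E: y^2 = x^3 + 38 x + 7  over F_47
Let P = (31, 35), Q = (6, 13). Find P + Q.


P != Q, so use the chord formula.
s = (y2 - y1) / (x2 - x1) = (25) / (22) mod 47 = 46
x3 = s^2 - x1 - x2 mod 47 = 46^2 - 31 - 6 = 11
y3 = s (x1 - x3) - y1 mod 47 = 46 * (31 - 11) - 35 = 39

P + Q = (11, 39)


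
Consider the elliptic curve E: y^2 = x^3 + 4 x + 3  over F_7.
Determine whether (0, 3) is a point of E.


Check whether y^2 = x^3 + 4 x + 3 (mod 7) for (x, y) = (0, 3).
LHS: y^2 = 3^2 mod 7 = 2
RHS: x^3 + 4 x + 3 = 0^3 + 4*0 + 3 mod 7 = 3
LHS != RHS

No, not on the curve


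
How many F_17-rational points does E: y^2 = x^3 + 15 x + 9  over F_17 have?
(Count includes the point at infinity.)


For each x in F_17, count y with y^2 = x^3 + 15 x + 9 mod 17:
  x = 0: RHS = 9, y in [3, 14]  -> 2 point(s)
  x = 1: RHS = 8, y in [5, 12]  -> 2 point(s)
  x = 2: RHS = 13, y in [8, 9]  -> 2 point(s)
  x = 3: RHS = 13, y in [8, 9]  -> 2 point(s)
  x = 6: RHS = 9, y in [3, 14]  -> 2 point(s)
  x = 7: RHS = 15, y in [7, 10]  -> 2 point(s)
  x = 11: RHS = 9, y in [3, 14]  -> 2 point(s)
  x = 12: RHS = 13, y in [8, 9]  -> 2 point(s)
  x = 13: RHS = 4, y in [2, 15]  -> 2 point(s)
Affine points: 18. Add the point at infinity: total = 19.

#E(F_17) = 19


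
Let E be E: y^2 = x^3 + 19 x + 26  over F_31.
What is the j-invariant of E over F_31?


Delta = -16(4 a^3 + 27 b^2) mod 31 = 3
-1728 * (4 a)^3 = -1728 * (4*19)^3 mod 31 = 4
j = 4 * 3^(-1) mod 31 = 22

j = 22 (mod 31)


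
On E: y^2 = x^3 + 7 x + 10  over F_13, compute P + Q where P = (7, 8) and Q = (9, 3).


P != Q, so use the chord formula.
s = (y2 - y1) / (x2 - x1) = (8) / (2) mod 13 = 4
x3 = s^2 - x1 - x2 mod 13 = 4^2 - 7 - 9 = 0
y3 = s (x1 - x3) - y1 mod 13 = 4 * (7 - 0) - 8 = 7

P + Q = (0, 7)


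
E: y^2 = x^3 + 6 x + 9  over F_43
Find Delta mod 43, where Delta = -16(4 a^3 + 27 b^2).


4 a^3 + 27 b^2 = 4*6^3 + 27*9^2 = 864 + 2187 = 3051
Delta = -16 * (3051) = -48816
Delta mod 43 = 32

Delta = 32 (mod 43)


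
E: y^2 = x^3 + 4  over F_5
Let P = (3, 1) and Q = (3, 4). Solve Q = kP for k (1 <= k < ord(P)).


Enumerate multiples of P until we hit Q = (3, 4):
  1P = (3, 1)
  2P = (0, 2)
  3P = (1, 0)
  4P = (0, 3)
  5P = (3, 4)
Match found at i = 5.

k = 5


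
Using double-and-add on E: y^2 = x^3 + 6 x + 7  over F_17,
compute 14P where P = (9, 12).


k = 14 = 1110_2 (binary, LSB first: 0111)
Double-and-add from P = (9, 12):
  bit 0 = 0: acc unchanged = O
  bit 1 = 1: acc = O + (15, 15) = (15, 15)
  bit 2 = 1: acc = (15, 15) + (3, 16) = (14, 9)
  bit 3 = 1: acc = (14, 9) + (7, 16) = (14, 8)

14P = (14, 8)


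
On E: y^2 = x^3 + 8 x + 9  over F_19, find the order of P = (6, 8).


Compute successive multiples of P until we hit O:
  1P = (6, 8)
  2P = (18, 0)
  3P = (6, 11)
  4P = O

ord(P) = 4


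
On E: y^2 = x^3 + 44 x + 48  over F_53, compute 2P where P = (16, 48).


Doubling: s = (3 x1^2 + a) / (2 y1)
s = (3*16^2 + 44) / (2*48) mod 53 = 46
x3 = s^2 - 2 x1 mod 53 = 46^2 - 2*16 = 17
y3 = s (x1 - x3) - y1 mod 53 = 46 * (16 - 17) - 48 = 12

2P = (17, 12)


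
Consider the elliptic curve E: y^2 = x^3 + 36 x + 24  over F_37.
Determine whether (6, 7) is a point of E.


Check whether y^2 = x^3 + 36 x + 24 (mod 37) for (x, y) = (6, 7).
LHS: y^2 = 7^2 mod 37 = 12
RHS: x^3 + 36 x + 24 = 6^3 + 36*6 + 24 mod 37 = 12
LHS = RHS

Yes, on the curve


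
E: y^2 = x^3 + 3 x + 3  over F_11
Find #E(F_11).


For each x in F_11, count y with y^2 = x^3 + 3 x + 3 mod 11:
  x = 0: RHS = 3, y in [5, 6]  -> 2 point(s)
  x = 5: RHS = 0, y in [0]  -> 1 point(s)
  x = 7: RHS = 4, y in [2, 9]  -> 2 point(s)
  x = 8: RHS = 0, y in [0]  -> 1 point(s)
  x = 9: RHS = 0, y in [0]  -> 1 point(s)
Affine points: 7. Add the point at infinity: total = 8.

#E(F_11) = 8


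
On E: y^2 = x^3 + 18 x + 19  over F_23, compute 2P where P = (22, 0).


k = 2 = 10_2 (binary, LSB first: 01)
Double-and-add from P = (22, 0):
  bit 0 = 0: acc unchanged = O
  bit 1 = 1: acc = O + O = O

2P = O


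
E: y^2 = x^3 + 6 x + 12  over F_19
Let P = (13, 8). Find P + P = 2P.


Doubling: s = (3 x1^2 + a) / (2 y1)
s = (3*13^2 + 6) / (2*8) mod 19 = 0
x3 = s^2 - 2 x1 mod 19 = 0^2 - 2*13 = 12
y3 = s (x1 - x3) - y1 mod 19 = 0 * (13 - 12) - 8 = 11

2P = (12, 11)


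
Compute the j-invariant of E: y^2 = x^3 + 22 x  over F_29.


Delta = -16(4 a^3 + 27 b^2) mod 29 = 28
-1728 * (4 a)^3 = -1728 * (4*22)^3 mod 29 = 12
j = 12 * 28^(-1) mod 29 = 17

j = 17 (mod 29)


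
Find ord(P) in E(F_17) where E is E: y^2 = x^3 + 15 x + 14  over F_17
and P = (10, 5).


Compute successive multiples of P until we hit O:
  1P = (10, 5)
  2P = (16, 10)
  3P = (12, 16)
  4P = (4, 11)
  5P = (4, 6)
  6P = (12, 1)
  7P = (16, 7)
  8P = (10, 12)
  ... (continuing to 9P)
  9P = O

ord(P) = 9


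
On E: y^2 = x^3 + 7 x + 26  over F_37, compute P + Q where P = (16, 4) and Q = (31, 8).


P != Q, so use the chord formula.
s = (y2 - y1) / (x2 - x1) = (4) / (15) mod 37 = 20
x3 = s^2 - x1 - x2 mod 37 = 20^2 - 16 - 31 = 20
y3 = s (x1 - x3) - y1 mod 37 = 20 * (16 - 20) - 4 = 27

P + Q = (20, 27)


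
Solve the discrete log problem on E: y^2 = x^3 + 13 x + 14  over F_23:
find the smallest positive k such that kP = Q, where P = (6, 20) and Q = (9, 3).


Enumerate multiples of P until we hit Q = (9, 3):
  1P = (6, 20)
  2P = (12, 9)
  3P = (9, 20)
  4P = (8, 3)
  5P = (18, 13)
  6P = (11, 4)
  7P = (19, 17)
  8P = (2, 18)
  9P = (21, 7)
  10P = (22, 0)
  11P = (21, 16)
  12P = (2, 5)
  13P = (19, 6)
  14P = (11, 19)
  15P = (18, 10)
  16P = (8, 20)
  17P = (9, 3)
Match found at i = 17.

k = 17


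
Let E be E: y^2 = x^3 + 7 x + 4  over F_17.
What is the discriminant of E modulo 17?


4 a^3 + 27 b^2 = 4*7^3 + 27*4^2 = 1372 + 432 = 1804
Delta = -16 * (1804) = -28864
Delta mod 17 = 2

Delta = 2 (mod 17)


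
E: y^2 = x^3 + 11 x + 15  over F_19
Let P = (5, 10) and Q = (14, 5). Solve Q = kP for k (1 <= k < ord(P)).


Enumerate multiples of P until we hit Q = (14, 5):
  1P = (5, 10)
  2P = (14, 14)
  3P = (7, 6)
  4P = (11, 2)
  5P = (9, 8)
  6P = (10, 2)
  7P = (2, 8)
  8P = (4, 16)
  9P = (8, 8)
  10P = (17, 17)
  11P = (17, 2)
  12P = (8, 11)
  13P = (4, 3)
  14P = (2, 11)
  15P = (10, 17)
  16P = (9, 11)
  17P = (11, 17)
  18P = (7, 13)
  19P = (14, 5)
Match found at i = 19.

k = 19


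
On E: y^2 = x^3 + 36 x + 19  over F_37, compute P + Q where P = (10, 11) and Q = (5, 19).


P != Q, so use the chord formula.
s = (y2 - y1) / (x2 - x1) = (8) / (32) mod 37 = 28
x3 = s^2 - x1 - x2 mod 37 = 28^2 - 10 - 5 = 29
y3 = s (x1 - x3) - y1 mod 37 = 28 * (10 - 29) - 11 = 12

P + Q = (29, 12)


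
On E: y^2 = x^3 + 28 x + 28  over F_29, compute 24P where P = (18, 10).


k = 24 = 11000_2 (binary, LSB first: 00011)
Double-and-add from P = (18, 10):
  bit 0 = 0: acc unchanged = O
  bit 1 = 0: acc unchanged = O
  bit 2 = 0: acc unchanged = O
  bit 3 = 1: acc = O + (26, 27) = (26, 27)
  bit 4 = 1: acc = (26, 27) + (12, 27) = (20, 2)

24P = (20, 2)


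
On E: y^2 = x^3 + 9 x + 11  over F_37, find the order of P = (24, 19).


Compute successive multiples of P until we hit O:
  1P = (24, 19)
  2P = (30, 30)
  3P = (10, 19)
  4P = (3, 18)
  5P = (22, 4)
  6P = (1, 24)
  7P = (21, 27)
  8P = (32, 27)
  ... (continuing to 22P)
  22P = O

ord(P) = 22


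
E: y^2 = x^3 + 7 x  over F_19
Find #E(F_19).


For each x in F_19, count y with y^2 = x^3 + 7 x + 0 mod 19:
  x = 0: RHS = 0, y in [0]  -> 1 point(s)
  x = 4: RHS = 16, y in [4, 15]  -> 2 point(s)
  x = 6: RHS = 11, y in [7, 12]  -> 2 point(s)
  x = 8: RHS = 17, y in [6, 13]  -> 2 point(s)
  x = 10: RHS = 6, y in [5, 14]  -> 2 point(s)
  x = 12: RHS = 7, y in [8, 11]  -> 2 point(s)
  x = 14: RHS = 11, y in [7, 12]  -> 2 point(s)
  x = 16: RHS = 9, y in [3, 16]  -> 2 point(s)
  x = 17: RHS = 16, y in [4, 15]  -> 2 point(s)
  x = 18: RHS = 11, y in [7, 12]  -> 2 point(s)
Affine points: 19. Add the point at infinity: total = 20.

#E(F_19) = 20


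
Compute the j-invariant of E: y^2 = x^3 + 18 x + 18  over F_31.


Delta = -16(4 a^3 + 27 b^2) mod 31 = 20
-1728 * (4 a)^3 = -1728 * (4*18)^3 mod 31 = 2
j = 2 * 20^(-1) mod 31 = 28

j = 28 (mod 31)


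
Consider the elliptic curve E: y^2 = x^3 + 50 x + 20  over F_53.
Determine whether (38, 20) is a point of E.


Check whether y^2 = x^3 + 50 x + 20 (mod 53) for (x, y) = (38, 20).
LHS: y^2 = 20^2 mod 53 = 29
RHS: x^3 + 50 x + 20 = 38^3 + 50*38 + 20 mod 53 = 29
LHS = RHS

Yes, on the curve


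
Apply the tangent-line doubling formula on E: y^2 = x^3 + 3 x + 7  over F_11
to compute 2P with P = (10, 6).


Doubling: s = (3 x1^2 + a) / (2 y1)
s = (3*10^2 + 3) / (2*6) mod 11 = 6
x3 = s^2 - 2 x1 mod 11 = 6^2 - 2*10 = 5
y3 = s (x1 - x3) - y1 mod 11 = 6 * (10 - 5) - 6 = 2

2P = (5, 2)


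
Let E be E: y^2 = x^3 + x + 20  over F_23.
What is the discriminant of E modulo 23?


4 a^3 + 27 b^2 = 4*1^3 + 27*20^2 = 4 + 10800 = 10804
Delta = -16 * (10804) = -172864
Delta mod 23 = 4

Delta = 4 (mod 23)


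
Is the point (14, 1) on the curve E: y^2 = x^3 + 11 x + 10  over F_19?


Check whether y^2 = x^3 + 11 x + 10 (mod 19) for (x, y) = (14, 1).
LHS: y^2 = 1^2 mod 19 = 1
RHS: x^3 + 11 x + 10 = 14^3 + 11*14 + 10 mod 19 = 1
LHS = RHS

Yes, on the curve


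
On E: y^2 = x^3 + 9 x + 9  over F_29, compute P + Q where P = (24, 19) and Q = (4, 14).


P != Q, so use the chord formula.
s = (y2 - y1) / (x2 - x1) = (24) / (9) mod 29 = 22
x3 = s^2 - x1 - x2 mod 29 = 22^2 - 24 - 4 = 21
y3 = s (x1 - x3) - y1 mod 29 = 22 * (24 - 21) - 19 = 18

P + Q = (21, 18)


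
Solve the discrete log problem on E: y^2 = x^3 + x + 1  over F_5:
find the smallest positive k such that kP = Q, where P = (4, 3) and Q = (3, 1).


Enumerate multiples of P until we hit Q = (3, 1):
  1P = (4, 3)
  2P = (3, 1)
Match found at i = 2.

k = 2


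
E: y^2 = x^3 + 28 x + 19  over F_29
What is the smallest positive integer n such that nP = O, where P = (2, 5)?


Compute successive multiples of P until we hit O:
  1P = (2, 5)
  2P = (12, 13)
  3P = (11, 11)
  4P = (10, 9)
  5P = (10, 20)
  6P = (11, 18)
  7P = (12, 16)
  8P = (2, 24)
  ... (continuing to 9P)
  9P = O

ord(P) = 9


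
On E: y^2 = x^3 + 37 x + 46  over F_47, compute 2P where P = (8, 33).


Doubling: s = (3 x1^2 + a) / (2 y1)
s = (3*8^2 + 37) / (2*33) mod 47 = 17
x3 = s^2 - 2 x1 mod 47 = 17^2 - 2*8 = 38
y3 = s (x1 - x3) - y1 mod 47 = 17 * (8 - 38) - 33 = 21

2P = (38, 21)


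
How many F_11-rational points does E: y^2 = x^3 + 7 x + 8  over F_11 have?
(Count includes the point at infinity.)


For each x in F_11, count y with y^2 = x^3 + 7 x + 8 mod 11:
  x = 1: RHS = 5, y in [4, 7]  -> 2 point(s)
  x = 3: RHS = 1, y in [1, 10]  -> 2 point(s)
  x = 4: RHS = 1, y in [1, 10]  -> 2 point(s)
  x = 5: RHS = 3, y in [5, 6]  -> 2 point(s)
  x = 7: RHS = 4, y in [2, 9]  -> 2 point(s)
  x = 8: RHS = 4, y in [2, 9]  -> 2 point(s)
  x = 10: RHS = 0, y in [0]  -> 1 point(s)
Affine points: 13. Add the point at infinity: total = 14.

#E(F_11) = 14


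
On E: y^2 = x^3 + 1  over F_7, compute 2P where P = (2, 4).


k = 2 = 10_2 (binary, LSB first: 01)
Double-and-add from P = (2, 4):
  bit 0 = 0: acc unchanged = O
  bit 1 = 1: acc = O + (0, 6) = (0, 6)

2P = (0, 6)


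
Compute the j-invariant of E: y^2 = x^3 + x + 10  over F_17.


Delta = -16(4 a^3 + 27 b^2) mod 17 = 1
-1728 * (4 a)^3 = -1728 * (4*1)^3 mod 17 = 10
j = 10 * 1^(-1) mod 17 = 10

j = 10 (mod 17)


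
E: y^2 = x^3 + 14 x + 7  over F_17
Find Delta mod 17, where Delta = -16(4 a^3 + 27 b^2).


4 a^3 + 27 b^2 = 4*14^3 + 27*7^2 = 10976 + 1323 = 12299
Delta = -16 * (12299) = -196784
Delta mod 17 = 8

Delta = 8 (mod 17)


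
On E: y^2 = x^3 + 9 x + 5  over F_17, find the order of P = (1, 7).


Compute successive multiples of P until we hit O:
  1P = (1, 7)
  2P = (14, 11)
  3P = (3, 12)
  4P = (15, 9)
  5P = (9, 4)
  6P = (9, 13)
  7P = (15, 8)
  8P = (3, 5)
  ... (continuing to 11P)
  11P = O

ord(P) = 11


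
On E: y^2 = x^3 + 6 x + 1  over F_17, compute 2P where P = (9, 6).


Doubling: s = (3 x1^2 + a) / (2 y1)
s = (3*9^2 + 6) / (2*6) mod 17 = 8
x3 = s^2 - 2 x1 mod 17 = 8^2 - 2*9 = 12
y3 = s (x1 - x3) - y1 mod 17 = 8 * (9 - 12) - 6 = 4

2P = (12, 4)


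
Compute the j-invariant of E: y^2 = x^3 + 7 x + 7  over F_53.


Delta = -16(4 a^3 + 27 b^2) mod 53 = 22
-1728 * (4 a)^3 = -1728 * (4*7)^3 mod 53 = 51
j = 51 * 22^(-1) mod 53 = 24

j = 24 (mod 53)


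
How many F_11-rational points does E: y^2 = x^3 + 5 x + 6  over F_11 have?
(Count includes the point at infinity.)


For each x in F_11, count y with y^2 = x^3 + 5 x + 6 mod 11:
  x = 1: RHS = 1, y in [1, 10]  -> 2 point(s)
  x = 3: RHS = 4, y in [2, 9]  -> 2 point(s)
  x = 10: RHS = 0, y in [0]  -> 1 point(s)
Affine points: 5. Add the point at infinity: total = 6.

#E(F_11) = 6


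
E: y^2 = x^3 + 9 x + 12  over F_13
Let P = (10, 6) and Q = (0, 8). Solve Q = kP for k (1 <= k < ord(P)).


Enumerate multiples of P until we hit Q = (0, 8):
  1P = (10, 6)
  2P = (2, 5)
  3P = (0, 5)
  4P = (6, 10)
  5P = (11, 8)
  6P = (9, 9)
  7P = (3, 12)
  8P = (1, 3)
  9P = (5, 0)
  10P = (1, 10)
  11P = (3, 1)
  12P = (9, 4)
  13P = (11, 5)
  14P = (6, 3)
  15P = (0, 8)
Match found at i = 15.

k = 15


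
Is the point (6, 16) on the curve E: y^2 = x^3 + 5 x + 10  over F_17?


Check whether y^2 = x^3 + 5 x + 10 (mod 17) for (x, y) = (6, 16).
LHS: y^2 = 16^2 mod 17 = 1
RHS: x^3 + 5 x + 10 = 6^3 + 5*6 + 10 mod 17 = 1
LHS = RHS

Yes, on the curve


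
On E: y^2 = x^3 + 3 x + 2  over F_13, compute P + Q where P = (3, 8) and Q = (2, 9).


P != Q, so use the chord formula.
s = (y2 - y1) / (x2 - x1) = (1) / (12) mod 13 = 12
x3 = s^2 - x1 - x2 mod 13 = 12^2 - 3 - 2 = 9
y3 = s (x1 - x3) - y1 mod 13 = 12 * (3 - 9) - 8 = 11

P + Q = (9, 11)


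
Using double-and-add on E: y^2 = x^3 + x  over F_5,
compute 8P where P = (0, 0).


k = 8 = 1000_2 (binary, LSB first: 0001)
Double-and-add from P = (0, 0):
  bit 0 = 0: acc unchanged = O
  bit 1 = 0: acc unchanged = O
  bit 2 = 0: acc unchanged = O
  bit 3 = 1: acc = O + O = O

8P = O


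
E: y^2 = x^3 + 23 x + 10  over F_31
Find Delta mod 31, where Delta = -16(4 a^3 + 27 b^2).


4 a^3 + 27 b^2 = 4*23^3 + 27*10^2 = 48668 + 2700 = 51368
Delta = -16 * (51368) = -821888
Delta mod 31 = 15

Delta = 15 (mod 31)


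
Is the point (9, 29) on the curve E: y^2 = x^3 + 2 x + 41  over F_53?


Check whether y^2 = x^3 + 2 x + 41 (mod 53) for (x, y) = (9, 29).
LHS: y^2 = 29^2 mod 53 = 46
RHS: x^3 + 2 x + 41 = 9^3 + 2*9 + 41 mod 53 = 46
LHS = RHS

Yes, on the curve


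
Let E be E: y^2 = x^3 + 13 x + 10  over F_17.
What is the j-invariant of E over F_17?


Delta = -16(4 a^3 + 27 b^2) mod 17 = 13
-1728 * (4 a)^3 = -1728 * (4*13)^3 mod 17 = 6
j = 6 * 13^(-1) mod 17 = 7

j = 7 (mod 17)


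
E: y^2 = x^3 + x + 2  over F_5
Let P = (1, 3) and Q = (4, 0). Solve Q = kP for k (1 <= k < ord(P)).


Enumerate multiples of P until we hit Q = (4, 0):
  1P = (1, 3)
  2P = (4, 0)
Match found at i = 2.

k = 2


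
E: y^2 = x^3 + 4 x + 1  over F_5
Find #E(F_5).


For each x in F_5, count y with y^2 = x^3 + 4 x + 1 mod 5:
  x = 0: RHS = 1, y in [1, 4]  -> 2 point(s)
  x = 1: RHS = 1, y in [1, 4]  -> 2 point(s)
  x = 3: RHS = 0, y in [0]  -> 1 point(s)
  x = 4: RHS = 1, y in [1, 4]  -> 2 point(s)
Affine points: 7. Add the point at infinity: total = 8.

#E(F_5) = 8


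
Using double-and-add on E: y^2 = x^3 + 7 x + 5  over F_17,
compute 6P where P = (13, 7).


k = 6 = 110_2 (binary, LSB first: 011)
Double-and-add from P = (13, 7):
  bit 0 = 0: acc unchanged = O
  bit 1 = 1: acc = O + (6, 12) = (6, 12)
  bit 2 = 1: acc = (6, 12) + (14, 12) = (14, 5)

6P = (14, 5)


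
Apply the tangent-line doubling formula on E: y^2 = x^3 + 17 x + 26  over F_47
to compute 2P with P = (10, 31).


Doubling: s = (3 x1^2 + a) / (2 y1)
s = (3*10^2 + 17) / (2*31) mod 47 = 18
x3 = s^2 - 2 x1 mod 47 = 18^2 - 2*10 = 22
y3 = s (x1 - x3) - y1 mod 47 = 18 * (10 - 22) - 31 = 35

2P = (22, 35)


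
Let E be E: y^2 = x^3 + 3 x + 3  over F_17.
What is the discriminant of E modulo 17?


4 a^3 + 27 b^2 = 4*3^3 + 27*3^2 = 108 + 243 = 351
Delta = -16 * (351) = -5616
Delta mod 17 = 11

Delta = 11 (mod 17)


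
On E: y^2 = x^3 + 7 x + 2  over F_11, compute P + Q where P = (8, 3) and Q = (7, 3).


P != Q, so use the chord formula.
s = (y2 - y1) / (x2 - x1) = (0) / (10) mod 11 = 0
x3 = s^2 - x1 - x2 mod 11 = 0^2 - 8 - 7 = 7
y3 = s (x1 - x3) - y1 mod 11 = 0 * (8 - 7) - 3 = 8

P + Q = (7, 8)


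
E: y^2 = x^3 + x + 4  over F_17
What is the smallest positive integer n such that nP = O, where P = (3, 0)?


Compute successive multiples of P until we hit O:
  1P = (3, 0)
  2P = O

ord(P) = 2


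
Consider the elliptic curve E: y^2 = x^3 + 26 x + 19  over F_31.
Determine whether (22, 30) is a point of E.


Check whether y^2 = x^3 + 26 x + 19 (mod 31) for (x, y) = (22, 30).
LHS: y^2 = 30^2 mod 31 = 1
RHS: x^3 + 26 x + 19 = 22^3 + 26*22 + 19 mod 31 = 17
LHS != RHS

No, not on the curve


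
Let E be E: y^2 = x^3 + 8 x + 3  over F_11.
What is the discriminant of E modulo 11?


4 a^3 + 27 b^2 = 4*8^3 + 27*3^2 = 2048 + 243 = 2291
Delta = -16 * (2291) = -36656
Delta mod 11 = 7

Delta = 7 (mod 11)


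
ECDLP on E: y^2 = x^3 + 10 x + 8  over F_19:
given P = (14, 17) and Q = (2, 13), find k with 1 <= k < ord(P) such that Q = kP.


Enumerate multiples of P until we hit Q = (2, 13):
  1P = (14, 17)
  2P = (2, 13)
Match found at i = 2.

k = 2


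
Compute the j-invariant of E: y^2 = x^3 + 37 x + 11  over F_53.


Delta = -16(4 a^3 + 27 b^2) mod 53 = 45
-1728 * (4 a)^3 = -1728 * (4*37)^3 mod 53 = 33
j = 33 * 45^(-1) mod 53 = 29

j = 29 (mod 53)


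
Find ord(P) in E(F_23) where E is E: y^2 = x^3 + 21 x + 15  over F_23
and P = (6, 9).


Compute successive multiples of P until we hit O:
  1P = (6, 9)
  2P = (17, 8)
  3P = (4, 18)
  4P = (16, 13)
  5P = (3, 6)
  6P = (15, 5)
  7P = (11, 6)
  8P = (22, 19)
  ... (continuing to 23P)
  23P = O

ord(P) = 23


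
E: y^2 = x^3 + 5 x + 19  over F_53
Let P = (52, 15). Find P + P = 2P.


Doubling: s = (3 x1^2 + a) / (2 y1)
s = (3*52^2 + 5) / (2*15) mod 53 = 25
x3 = s^2 - 2 x1 mod 53 = 25^2 - 2*52 = 44
y3 = s (x1 - x3) - y1 mod 53 = 25 * (52 - 44) - 15 = 26

2P = (44, 26)


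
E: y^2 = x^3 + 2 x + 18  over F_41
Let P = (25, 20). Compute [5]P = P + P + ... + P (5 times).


k = 5 = 101_2 (binary, LSB first: 101)
Double-and-add from P = (25, 20):
  bit 0 = 1: acc = O + (25, 20) = (25, 20)
  bit 1 = 0: acc unchanged = (25, 20)
  bit 2 = 1: acc = (25, 20) + (22, 3) = (17, 39)

5P = (17, 39)


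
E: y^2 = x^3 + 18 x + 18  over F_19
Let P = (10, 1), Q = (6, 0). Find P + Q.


P != Q, so use the chord formula.
s = (y2 - y1) / (x2 - x1) = (18) / (15) mod 19 = 5
x3 = s^2 - x1 - x2 mod 19 = 5^2 - 10 - 6 = 9
y3 = s (x1 - x3) - y1 mod 19 = 5 * (10 - 9) - 1 = 4

P + Q = (9, 4)


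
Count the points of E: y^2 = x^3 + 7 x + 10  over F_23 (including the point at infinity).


For each x in F_23, count y with y^2 = x^3 + 7 x + 10 mod 23:
  x = 1: RHS = 18, y in [8, 15]  -> 2 point(s)
  x = 2: RHS = 9, y in [3, 20]  -> 2 point(s)
  x = 3: RHS = 12, y in [9, 14]  -> 2 point(s)
  x = 5: RHS = 9, y in [3, 20]  -> 2 point(s)
  x = 8: RHS = 3, y in [7, 16]  -> 2 point(s)
  x = 14: RHS = 0, y in [0]  -> 1 point(s)
  x = 16: RHS = 9, y in [3, 20]  -> 2 point(s)
  x = 20: RHS = 8, y in [10, 13]  -> 2 point(s)
  x = 22: RHS = 2, y in [5, 18]  -> 2 point(s)
Affine points: 17. Add the point at infinity: total = 18.

#E(F_23) = 18


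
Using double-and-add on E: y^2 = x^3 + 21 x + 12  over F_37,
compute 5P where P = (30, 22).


k = 5 = 101_2 (binary, LSB first: 101)
Double-and-add from P = (30, 22):
  bit 0 = 1: acc = O + (30, 22) = (30, 22)
  bit 1 = 0: acc unchanged = (30, 22)
  bit 2 = 1: acc = (30, 22) + (0, 7) = (35, 31)

5P = (35, 31)


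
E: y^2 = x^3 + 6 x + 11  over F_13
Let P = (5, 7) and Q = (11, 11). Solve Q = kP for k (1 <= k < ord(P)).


Enumerate multiples of P until we hit Q = (11, 11):
  1P = (5, 7)
  2P = (12, 11)
  3P = (8, 8)
  4P = (3, 11)
  5P = (9, 1)
  6P = (11, 2)
  7P = (6, 9)
  8P = (6, 4)
  9P = (11, 11)
Match found at i = 9.

k = 9


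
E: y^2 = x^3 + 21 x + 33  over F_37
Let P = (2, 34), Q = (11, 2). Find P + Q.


P != Q, so use the chord formula.
s = (y2 - y1) / (x2 - x1) = (5) / (9) mod 37 = 17
x3 = s^2 - x1 - x2 mod 37 = 17^2 - 2 - 11 = 17
y3 = s (x1 - x3) - y1 mod 37 = 17 * (2 - 17) - 34 = 7

P + Q = (17, 7)


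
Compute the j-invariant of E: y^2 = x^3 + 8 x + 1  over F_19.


Delta = -16(4 a^3 + 27 b^2) mod 19 = 12
-1728 * (4 a)^3 = -1728 * (4*8)^3 mod 19 = 12
j = 12 * 12^(-1) mod 19 = 1

j = 1 (mod 19)


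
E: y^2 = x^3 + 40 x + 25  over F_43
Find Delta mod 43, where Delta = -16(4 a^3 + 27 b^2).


4 a^3 + 27 b^2 = 4*40^3 + 27*25^2 = 256000 + 16875 = 272875
Delta = -16 * (272875) = -4366000
Delta mod 43 = 5

Delta = 5 (mod 43)


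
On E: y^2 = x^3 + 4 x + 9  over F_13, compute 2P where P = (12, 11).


Doubling: s = (3 x1^2 + a) / (2 y1)
s = (3*12^2 + 4) / (2*11) mod 13 = 8
x3 = s^2 - 2 x1 mod 13 = 8^2 - 2*12 = 1
y3 = s (x1 - x3) - y1 mod 13 = 8 * (12 - 1) - 11 = 12

2P = (1, 12)


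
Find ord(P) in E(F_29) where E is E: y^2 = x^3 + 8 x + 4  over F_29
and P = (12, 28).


Compute successive multiples of P until we hit O:
  1P = (12, 28)
  2P = (4, 10)
  3P = (9, 15)
  4P = (1, 10)
  5P = (17, 6)
  6P = (24, 19)
  7P = (28, 13)
  8P = (2, 17)
  ... (continuing to 17P)
  17P = O

ord(P) = 17


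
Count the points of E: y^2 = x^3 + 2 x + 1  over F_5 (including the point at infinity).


For each x in F_5, count y with y^2 = x^3 + 2 x + 1 mod 5:
  x = 0: RHS = 1, y in [1, 4]  -> 2 point(s)
  x = 1: RHS = 4, y in [2, 3]  -> 2 point(s)
  x = 3: RHS = 4, y in [2, 3]  -> 2 point(s)
Affine points: 6. Add the point at infinity: total = 7.

#E(F_5) = 7


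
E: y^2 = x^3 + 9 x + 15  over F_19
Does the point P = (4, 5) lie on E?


Check whether y^2 = x^3 + 9 x + 15 (mod 19) for (x, y) = (4, 5).
LHS: y^2 = 5^2 mod 19 = 6
RHS: x^3 + 9 x + 15 = 4^3 + 9*4 + 15 mod 19 = 1
LHS != RHS

No, not on the curve


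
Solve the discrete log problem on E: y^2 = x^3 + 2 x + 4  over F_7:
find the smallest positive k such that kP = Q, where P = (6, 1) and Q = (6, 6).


Enumerate multiples of P until we hit Q = (6, 6):
  1P = (6, 1)
  2P = (3, 3)
  3P = (0, 2)
  4P = (2, 3)
  5P = (1, 0)
  6P = (2, 4)
  7P = (0, 5)
  8P = (3, 4)
  9P = (6, 6)
Match found at i = 9.

k = 9


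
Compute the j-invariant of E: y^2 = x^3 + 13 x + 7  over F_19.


Delta = -16(4 a^3 + 27 b^2) mod 19 = 9
-1728 * (4 a)^3 = -1728 * (4*13)^3 mod 19 = 8
j = 8 * 9^(-1) mod 19 = 3

j = 3 (mod 19)


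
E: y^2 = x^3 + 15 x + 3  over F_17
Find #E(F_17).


For each x in F_17, count y with y^2 = x^3 + 15 x + 3 mod 17:
  x = 1: RHS = 2, y in [6, 11]  -> 2 point(s)
  x = 4: RHS = 8, y in [5, 12]  -> 2 point(s)
  x = 5: RHS = 16, y in [4, 13]  -> 2 point(s)
  x = 7: RHS = 9, y in [3, 14]  -> 2 point(s)
  x = 9: RHS = 0, y in [0]  -> 1 point(s)
  x = 13: RHS = 15, y in [7, 10]  -> 2 point(s)
  x = 14: RHS = 16, y in [4, 13]  -> 2 point(s)
  x = 15: RHS = 16, y in [4, 13]  -> 2 point(s)
  x = 16: RHS = 4, y in [2, 15]  -> 2 point(s)
Affine points: 17. Add the point at infinity: total = 18.

#E(F_17) = 18


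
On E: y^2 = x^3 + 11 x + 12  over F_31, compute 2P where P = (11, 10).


Doubling: s = (3 x1^2 + a) / (2 y1)
s = (3*11^2 + 11) / (2*10) mod 31 = 28
x3 = s^2 - 2 x1 mod 31 = 28^2 - 2*11 = 18
y3 = s (x1 - x3) - y1 mod 31 = 28 * (11 - 18) - 10 = 11

2P = (18, 11)


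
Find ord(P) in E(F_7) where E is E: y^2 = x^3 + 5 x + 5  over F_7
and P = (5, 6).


Compute successive multiples of P until we hit O:
  1P = (5, 6)
  2P = (1, 2)
  3P = (2, 4)
  4P = (2, 3)
  5P = (1, 5)
  6P = (5, 1)
  7P = O

ord(P) = 7


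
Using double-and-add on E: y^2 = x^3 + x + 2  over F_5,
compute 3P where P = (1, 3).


k = 3 = 11_2 (binary, LSB first: 11)
Double-and-add from P = (1, 3):
  bit 0 = 1: acc = O + (1, 3) = (1, 3)
  bit 1 = 1: acc = (1, 3) + (4, 0) = (1, 2)

3P = (1, 2)


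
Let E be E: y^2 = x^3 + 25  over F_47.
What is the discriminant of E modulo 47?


4 a^3 + 27 b^2 = 4*0^3 + 27*25^2 = 0 + 16875 = 16875
Delta = -16 * (16875) = -270000
Delta mod 47 = 15

Delta = 15 (mod 47)


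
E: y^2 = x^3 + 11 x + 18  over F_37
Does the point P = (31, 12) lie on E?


Check whether y^2 = x^3 + 11 x + 18 (mod 37) for (x, y) = (31, 12).
LHS: y^2 = 12^2 mod 37 = 33
RHS: x^3 + 11 x + 18 = 31^3 + 11*31 + 18 mod 37 = 32
LHS != RHS

No, not on the curve


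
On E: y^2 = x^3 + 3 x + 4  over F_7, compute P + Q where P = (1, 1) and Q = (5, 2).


P != Q, so use the chord formula.
s = (y2 - y1) / (x2 - x1) = (1) / (4) mod 7 = 2
x3 = s^2 - x1 - x2 mod 7 = 2^2 - 1 - 5 = 5
y3 = s (x1 - x3) - y1 mod 7 = 2 * (1 - 5) - 1 = 5

P + Q = (5, 5)


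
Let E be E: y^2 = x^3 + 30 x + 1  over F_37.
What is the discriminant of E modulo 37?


4 a^3 + 27 b^2 = 4*30^3 + 27*1^2 = 108000 + 27 = 108027
Delta = -16 * (108027) = -1728432
Delta mod 37 = 23

Delta = 23 (mod 37)


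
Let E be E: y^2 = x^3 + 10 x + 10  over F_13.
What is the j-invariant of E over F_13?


Delta = -16(4 a^3 + 27 b^2) mod 13 = 11
-1728 * (4 a)^3 = -1728 * (4*10)^3 mod 13 = 1
j = 1 * 11^(-1) mod 13 = 6

j = 6 (mod 13)


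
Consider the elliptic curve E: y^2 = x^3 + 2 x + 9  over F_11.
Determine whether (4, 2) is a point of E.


Check whether y^2 = x^3 + 2 x + 9 (mod 11) for (x, y) = (4, 2).
LHS: y^2 = 2^2 mod 11 = 4
RHS: x^3 + 2 x + 9 = 4^3 + 2*4 + 9 mod 11 = 4
LHS = RHS

Yes, on the curve


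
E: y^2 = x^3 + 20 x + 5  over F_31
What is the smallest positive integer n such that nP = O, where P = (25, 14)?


Compute successive multiples of P until we hit O:
  1P = (25, 14)
  2P = (0, 25)
  3P = (24, 24)
  4P = (20, 29)
  5P = (26, 20)
  6P = (16, 9)
  7P = (6, 0)
  8P = (16, 22)
  ... (continuing to 14P)
  14P = O

ord(P) = 14


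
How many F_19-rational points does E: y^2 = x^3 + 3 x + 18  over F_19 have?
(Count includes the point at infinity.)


For each x in F_19, count y with y^2 = x^3 + 3 x + 18 mod 19:
  x = 3: RHS = 16, y in [4, 15]  -> 2 point(s)
  x = 5: RHS = 6, y in [5, 14]  -> 2 point(s)
  x = 6: RHS = 5, y in [9, 10]  -> 2 point(s)
  x = 14: RHS = 11, y in [7, 12]  -> 2 point(s)
  x = 16: RHS = 1, y in [1, 18]  -> 2 point(s)
  x = 17: RHS = 4, y in [2, 17]  -> 2 point(s)
Affine points: 12. Add the point at infinity: total = 13.

#E(F_19) = 13


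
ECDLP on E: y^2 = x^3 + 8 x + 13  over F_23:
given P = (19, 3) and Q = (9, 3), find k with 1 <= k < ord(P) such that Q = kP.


Enumerate multiples of P until we hit Q = (9, 3):
  1P = (19, 3)
  2P = (21, 9)
  3P = (15, 9)
  4P = (20, 10)
  5P = (10, 14)
  6P = (6, 22)
  7P = (0, 17)
  8P = (22, 21)
  9P = (18, 3)
  10P = (9, 20)
  11P = (11, 11)
  12P = (17, 18)
  13P = (3, 15)
  14P = (3, 8)
  15P = (17, 5)
  16P = (11, 12)
  17P = (9, 3)
Match found at i = 17.

k = 17


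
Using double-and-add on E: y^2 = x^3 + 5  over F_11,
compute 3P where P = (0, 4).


k = 3 = 11_2 (binary, LSB first: 11)
Double-and-add from P = (0, 4):
  bit 0 = 1: acc = O + (0, 4) = (0, 4)
  bit 1 = 1: acc = (0, 4) + (0, 7) = O

3P = O


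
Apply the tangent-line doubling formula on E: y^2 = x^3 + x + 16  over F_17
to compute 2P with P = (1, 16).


Doubling: s = (3 x1^2 + a) / (2 y1)
s = (3*1^2 + 1) / (2*16) mod 17 = 15
x3 = s^2 - 2 x1 mod 17 = 15^2 - 2*1 = 2
y3 = s (x1 - x3) - y1 mod 17 = 15 * (1 - 2) - 16 = 3

2P = (2, 3)
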